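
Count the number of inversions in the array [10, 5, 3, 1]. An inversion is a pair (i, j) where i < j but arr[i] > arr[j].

Finding inversions in [10, 5, 3, 1]:

(0, 1): arr[0]=10 > arr[1]=5
(0, 2): arr[0]=10 > arr[2]=3
(0, 3): arr[0]=10 > arr[3]=1
(1, 2): arr[1]=5 > arr[2]=3
(1, 3): arr[1]=5 > arr[3]=1
(2, 3): arr[2]=3 > arr[3]=1

Total inversions: 6

The array has 6 inversion(s): (0,1), (0,2), (0,3), (1,2), (1,3), (2,3). Each pair (i,j) satisfies i < j and arr[i] > arr[j].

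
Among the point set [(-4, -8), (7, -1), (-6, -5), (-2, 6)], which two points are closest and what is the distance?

Computing all pairwise distances among 4 points:

d((-4, -8), (7, -1)) = 13.0384
d((-4, -8), (-6, -5)) = 3.6056 <-- minimum
d((-4, -8), (-2, 6)) = 14.1421
d((7, -1), (-6, -5)) = 13.6015
d((7, -1), (-2, 6)) = 11.4018
d((-6, -5), (-2, 6)) = 11.7047

Closest pair: (-4, -8) and (-6, -5) with distance 3.6056

The closest pair is (-4, -8) and (-6, -5) with Euclidean distance 3.6056. For 4 points, brute-force pairwise comparison is shown above. For large n, the divide-and-conquer algorithm (sort by x, recurse on halves, check the dividing strip) achieves O(n log n).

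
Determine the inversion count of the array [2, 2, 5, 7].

Finding inversions in [2, 2, 5, 7]:


Total inversions: 0

The array has 0 inversions. It is already sorted.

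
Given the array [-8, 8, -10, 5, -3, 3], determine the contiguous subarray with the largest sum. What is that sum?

Using Kadane's algorithm on [-8, 8, -10, 5, -3, 3]:

Scanning through the array:
Position 1 (value 8): max_ending_here = 8, max_so_far = 8
Position 2 (value -10): max_ending_here = -2, max_so_far = 8
Position 3 (value 5): max_ending_here = 5, max_so_far = 8
Position 4 (value -3): max_ending_here = 2, max_so_far = 8
Position 5 (value 3): max_ending_here = 5, max_so_far = 8

Maximum subarray: [8]
Maximum sum: 8

The maximum subarray is [8] with sum 8. This subarray runs from index 1 to index 1.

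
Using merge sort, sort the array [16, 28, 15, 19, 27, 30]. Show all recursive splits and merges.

Merge sort trace:

Split: [16, 28, 15, 19, 27, 30] -> [16, 28, 15] and [19, 27, 30]
  Split: [16, 28, 15] -> [16] and [28, 15]
    Split: [28, 15] -> [28] and [15]
    Merge: [28] + [15] -> [15, 28]
  Merge: [16] + [15, 28] -> [15, 16, 28]
  Split: [19, 27, 30] -> [19] and [27, 30]
    Split: [27, 30] -> [27] and [30]
    Merge: [27] + [30] -> [27, 30]
  Merge: [19] + [27, 30] -> [19, 27, 30]
Merge: [15, 16, 28] + [19, 27, 30] -> [15, 16, 19, 27, 28, 30]

Final sorted array: [15, 16, 19, 27, 28, 30]

The merge sort proceeds by recursively splitting the array and merging sorted halves.
After all merges, the sorted array is [15, 16, 19, 27, 28, 30].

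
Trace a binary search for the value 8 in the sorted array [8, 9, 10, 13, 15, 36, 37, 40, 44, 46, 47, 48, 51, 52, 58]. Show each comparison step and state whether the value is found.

Binary search for 8 in [8, 9, 10, 13, 15, 36, 37, 40, 44, 46, 47, 48, 51, 52, 58]:

lo=0, hi=14, mid=7, arr[mid]=40 -> 40 > 8, search left half
lo=0, hi=6, mid=3, arr[mid]=13 -> 13 > 8, search left half
lo=0, hi=2, mid=1, arr[mid]=9 -> 9 > 8, search left half
lo=0, hi=0, mid=0, arr[mid]=8 -> Found target at index 0!

Binary search finds 8 at index 0 after 4 comparisons. The search repeatedly halves the search space by comparing with the middle element.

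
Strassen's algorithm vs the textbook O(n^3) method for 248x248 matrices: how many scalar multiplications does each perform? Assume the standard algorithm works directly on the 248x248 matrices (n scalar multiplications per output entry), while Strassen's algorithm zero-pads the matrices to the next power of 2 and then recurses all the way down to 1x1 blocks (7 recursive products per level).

Matrix multiplication for 248x248 matrices:

Strassen's algorithm requires power-of-2 dimensions. Pad 248x248 to 256x256 (next power of 2).

Standard algorithm: 248^3 = 15252992 multiplications
Strassen's algorithm: 7^(log2(256)) = 7^8 = 5764801 multiplications
Savings: 15252992 - 5764801 = 9488191 multiplications

Standard: 15252992 multiplications (248^3). Strassen: 5764801 multiplications (7^8, after padding to 256x256). Strassen reduces 8 recursive multiplications to 7 at each level.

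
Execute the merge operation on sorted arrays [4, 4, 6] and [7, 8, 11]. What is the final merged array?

Merging process:

Compare 4 vs 7: take 4 from left. Merged: [4]
Compare 4 vs 7: take 4 from left. Merged: [4, 4]
Compare 6 vs 7: take 6 from left. Merged: [4, 4, 6]
Append remaining from right: [7, 8, 11]. Merged: [4, 4, 6, 7, 8, 11]

Final merged array: [4, 4, 6, 7, 8, 11]
Total comparisons: 3

The merged array is [4, 4, 6, 7, 8, 11], requiring 3 comparisons. The merge step runs in O(n) time where n is the total number of elements.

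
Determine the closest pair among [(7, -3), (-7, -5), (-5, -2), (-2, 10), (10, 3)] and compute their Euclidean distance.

Computing all pairwise distances among 5 points:

d((7, -3), (-7, -5)) = 14.1421
d((7, -3), (-5, -2)) = 12.0416
d((7, -3), (-2, 10)) = 15.8114
d((7, -3), (10, 3)) = 6.7082
d((-7, -5), (-5, -2)) = 3.6056 <-- minimum
d((-7, -5), (-2, 10)) = 15.8114
d((-7, -5), (10, 3)) = 18.7883
d((-5, -2), (-2, 10)) = 12.3693
d((-5, -2), (10, 3)) = 15.8114
d((-2, 10), (10, 3)) = 13.8924

Closest pair: (-7, -5) and (-5, -2) with distance 3.6056

The closest pair is (-7, -5) and (-5, -2) with Euclidean distance 3.6056. For 5 points, brute-force pairwise comparison is shown above. For large n, the divide-and-conquer algorithm (sort by x, recurse on halves, check the dividing strip) achieves O(n log n).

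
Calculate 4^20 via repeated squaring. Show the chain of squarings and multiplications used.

Computing 4^20 by squaring (build up from 4^1; each line after the first costs one multiplication):

4^1 = 4
4^2 = (4^1)^2 = 4^2 = 16
4^4 = (4^2)^2 = 16^2 = 256
4^5 = 4 * 4^4 = 4 * 256 = 1024
4^10 = (4^5)^2 = 1024^2 = 1048576
4^20 = (4^10)^2 = 1048576^2 = 1099511627776

Result: 1099511627776
Multiplications needed: 5 (5 lines after 4^1)

4^20 = 1099511627776. Using exponentiation by squaring, this requires 5 multiplications. The key idea: if the exponent is even, square the half-power; if odd, multiply by the base once.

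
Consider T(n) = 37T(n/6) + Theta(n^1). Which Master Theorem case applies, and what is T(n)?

Master Theorem for T(n) = 37T(n/6) + O(n^1):

a = 37, b = 6, c = 1
log_b(a) = log_6(37) = 2.0153

Case 1: c = 1 < log_6(37) = 2.0153
T(n) = O(n^(log_6 37))

For T(n) = 37T(n/6) + O(n^1): log_6(37) = 2.0153. This is Case 1 of the Master Theorem (c < log_b(a), work dominated by leaves), giving O(n^(log_6 37)).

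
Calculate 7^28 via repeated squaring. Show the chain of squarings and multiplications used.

Computing 7^28 by squaring (build up from 7^1; each line after the first costs one multiplication):

7^1 = 7
7^2 = (7^1)^2 = 7^2 = 49
7^3 = 7 * 7^2 = 7 * 49 = 343
7^6 = (7^3)^2 = 343^2 = 117649
7^7 = 7 * 7^6 = 7 * 117649 = 823543
7^14 = (7^7)^2 = 823543^2 = 678223072849
7^28 = (7^14)^2 = 678223072849^2 = 459986536544739960976801

Result: 459986536544739960976801
Multiplications needed: 6 (6 lines after 7^1)

7^28 = 459986536544739960976801. Using exponentiation by squaring, this requires 6 multiplications. The key idea: if the exponent is even, square the half-power; if odd, multiply by the base once.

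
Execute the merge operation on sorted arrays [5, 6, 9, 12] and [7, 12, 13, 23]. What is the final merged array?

Merging process:

Compare 5 vs 7: take 5 from left. Merged: [5]
Compare 6 vs 7: take 6 from left. Merged: [5, 6]
Compare 9 vs 7: take 7 from right. Merged: [5, 6, 7]
Compare 9 vs 12: take 9 from left. Merged: [5, 6, 7, 9]
Compare 12 vs 12: take 12 from left. Merged: [5, 6, 7, 9, 12]
Append remaining from right: [12, 13, 23]. Merged: [5, 6, 7, 9, 12, 12, 13, 23]

Final merged array: [5, 6, 7, 9, 12, 12, 13, 23]
Total comparisons: 5

The merged array is [5, 6, 7, 9, 12, 12, 13, 23], requiring 5 comparisons. The merge step runs in O(n) time where n is the total number of elements.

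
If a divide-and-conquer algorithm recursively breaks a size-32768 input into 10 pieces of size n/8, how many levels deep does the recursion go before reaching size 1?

For divide and conquer with division factor 8:

Problem sizes at each level:
Level 0: 32768
Level 1: 4096
Level 2: 512
Level 3: 64
Level 4: 8
Level 5: 1

The root is level 0 and the size-1 base case is level 5 (the tree spans levels 0 through 5, i.e. 6 levels counting the root), so the depth is the number of divisions: log_8(32768) = 5

The recursion tree depth is log_8(32768) = 5. At each level, the problem size is divided by 8, so it takes 5 divisions to reduce to a base case of size 1. The algorithm makes 10 recursive calls at each level.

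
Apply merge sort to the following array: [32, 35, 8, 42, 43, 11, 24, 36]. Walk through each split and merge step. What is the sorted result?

Merge sort trace:

Split: [32, 35, 8, 42, 43, 11, 24, 36] -> [32, 35, 8, 42] and [43, 11, 24, 36]
  Split: [32, 35, 8, 42] -> [32, 35] and [8, 42]
    Split: [32, 35] -> [32] and [35]
    Merge: [32] + [35] -> [32, 35]
    Split: [8, 42] -> [8] and [42]
    Merge: [8] + [42] -> [8, 42]
  Merge: [32, 35] + [8, 42] -> [8, 32, 35, 42]
  Split: [43, 11, 24, 36] -> [43, 11] and [24, 36]
    Split: [43, 11] -> [43] and [11]
    Merge: [43] + [11] -> [11, 43]
    Split: [24, 36] -> [24] and [36]
    Merge: [24] + [36] -> [24, 36]
  Merge: [11, 43] + [24, 36] -> [11, 24, 36, 43]
Merge: [8, 32, 35, 42] + [11, 24, 36, 43] -> [8, 11, 24, 32, 35, 36, 42, 43]

Final sorted array: [8, 11, 24, 32, 35, 36, 42, 43]

The merge sort proceeds by recursively splitting the array and merging sorted halves.
After all merges, the sorted array is [8, 11, 24, 32, 35, 36, 42, 43].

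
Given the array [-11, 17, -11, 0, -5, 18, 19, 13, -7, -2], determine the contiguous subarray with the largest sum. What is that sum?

Using Kadane's algorithm on [-11, 17, -11, 0, -5, 18, 19, 13, -7, -2]:

Scanning through the array:
Position 1 (value 17): max_ending_here = 17, max_so_far = 17
Position 2 (value -11): max_ending_here = 6, max_so_far = 17
Position 3 (value 0): max_ending_here = 6, max_so_far = 17
Position 4 (value -5): max_ending_here = 1, max_so_far = 17
Position 5 (value 18): max_ending_here = 19, max_so_far = 19
Position 6 (value 19): max_ending_here = 38, max_so_far = 38
Position 7 (value 13): max_ending_here = 51, max_so_far = 51
Position 8 (value -7): max_ending_here = 44, max_so_far = 51
Position 9 (value -2): max_ending_here = 42, max_so_far = 51

Maximum subarray: [17, -11, 0, -5, 18, 19, 13]
Maximum sum: 51

The maximum subarray is [17, -11, 0, -5, 18, 19, 13] with sum 51. This subarray runs from index 1 to index 7.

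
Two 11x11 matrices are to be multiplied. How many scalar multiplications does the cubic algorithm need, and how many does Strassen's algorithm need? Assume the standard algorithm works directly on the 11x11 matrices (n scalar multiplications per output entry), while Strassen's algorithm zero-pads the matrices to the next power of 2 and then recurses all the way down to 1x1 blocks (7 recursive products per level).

Matrix multiplication for 11x11 matrices:

Strassen's algorithm requires power-of-2 dimensions. Pad 11x11 to 16x16 (next power of 2).

Standard algorithm: 11^3 = 1331 multiplications
Strassen's algorithm: 7^(log2(16)) = 7^4 = 2401 multiplications
Difference: 1331 - 2401 = -1070 (Strassen uses MORE here due to padding overhead — for small or just-over-power-of-2 n, padding can outweigh the per-level savings)

Standard: 1331 multiplications (11^3). Strassen: 2401 multiplications (7^4, after padding to 16x16). Strassen reduces 8 recursive multiplications to 7 at each level.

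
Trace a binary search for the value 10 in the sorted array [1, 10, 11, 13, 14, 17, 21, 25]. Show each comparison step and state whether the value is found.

Binary search for 10 in [1, 10, 11, 13, 14, 17, 21, 25]:

lo=0, hi=7, mid=3, arr[mid]=13 -> 13 > 10, search left half
lo=0, hi=2, mid=1, arr[mid]=10 -> Found target at index 1!

Binary search finds 10 at index 1 after 2 comparisons. The search repeatedly halves the search space by comparing with the middle element.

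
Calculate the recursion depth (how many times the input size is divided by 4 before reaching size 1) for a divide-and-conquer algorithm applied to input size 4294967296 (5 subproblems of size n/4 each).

For divide and conquer with division factor 4:

Problem sizes at each level:
Level 0: 4294967296
Level 1: 1073741824
Level 2: 268435456
Level 3: 67108864
Level 4: 16777216
Level 5: 4194304
Level 6: 1048576
Level 7: 262144
Level 8: 65536
Level 9: 16384
Level 10: 4096
Level 11: 1024
Level 12: 256
Level 13: 64
Level 14: 16
Level 15: 4
Level 16: 1

The root is level 0 and the size-1 base case is level 16 (the tree spans levels 0 through 16, i.e. 17 levels counting the root), so the depth is the number of divisions: log_4(4294967296) = 16

The recursion tree depth is log_4(4294967296) = 16. At each level, the problem size is divided by 4, so it takes 16 divisions to reduce to a base case of size 1. The algorithm makes 5 recursive calls at each level.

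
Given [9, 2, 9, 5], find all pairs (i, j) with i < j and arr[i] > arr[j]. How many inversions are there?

Finding inversions in [9, 2, 9, 5]:

(0, 1): arr[0]=9 > arr[1]=2
(0, 3): arr[0]=9 > arr[3]=5
(2, 3): arr[2]=9 > arr[3]=5

Total inversions: 3

The array has 3 inversion(s): (0,1), (0,3), (2,3). Each pair (i,j) satisfies i < j and arr[i] > arr[j].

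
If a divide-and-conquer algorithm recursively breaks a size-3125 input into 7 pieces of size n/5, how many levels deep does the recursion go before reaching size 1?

For divide and conquer with division factor 5:

Problem sizes at each level:
Level 0: 3125
Level 1: 625
Level 2: 125
Level 3: 25
Level 4: 5
Level 5: 1

The root is level 0 and the size-1 base case is level 5 (the tree spans levels 0 through 5, i.e. 6 levels counting the root), so the depth is the number of divisions: log_5(3125) = 5

The recursion tree depth is log_5(3125) = 5. At each level, the problem size is divided by 5, so it takes 5 divisions to reduce to a base case of size 1. The algorithm makes 7 recursive calls at each level.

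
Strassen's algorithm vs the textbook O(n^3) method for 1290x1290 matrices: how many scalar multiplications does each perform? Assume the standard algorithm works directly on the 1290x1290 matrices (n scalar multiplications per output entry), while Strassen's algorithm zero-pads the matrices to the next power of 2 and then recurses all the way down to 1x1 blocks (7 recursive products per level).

Matrix multiplication for 1290x1290 matrices:

Strassen's algorithm requires power-of-2 dimensions. Pad 1290x1290 to 2048x2048 (next power of 2).

Standard algorithm: 1290^3 = 2146689000 multiplications
Strassen's algorithm: 7^(log2(2048)) = 7^11 = 1977326743 multiplications
Savings: 2146689000 - 1977326743 = 169362257 multiplications

Standard: 2146689000 multiplications (1290^3). Strassen: 1977326743 multiplications (7^11, after padding to 2048x2048). Strassen reduces 8 recursive multiplications to 7 at each level.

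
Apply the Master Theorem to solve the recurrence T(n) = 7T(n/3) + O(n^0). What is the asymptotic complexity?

Master Theorem for T(n) = 7T(n/3) + O(n^0):

a = 7, b = 3, c = 0
log_b(a) = log_3(7) = 1.7712

Case 1: c = 0 < log_3(7) = 1.7712
T(n) = O(n^(log_3 7))

For T(n) = 7T(n/3) + O(n^0): log_3(7) = 1.7712. This is Case 1 of the Master Theorem (c < log_b(a), work dominated by leaves), giving O(n^(log_3 7)).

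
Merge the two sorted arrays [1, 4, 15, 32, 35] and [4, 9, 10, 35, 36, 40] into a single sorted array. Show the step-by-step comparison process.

Merging process:

Compare 1 vs 4: take 1 from left. Merged: [1]
Compare 4 vs 4: take 4 from left. Merged: [1, 4]
Compare 15 vs 4: take 4 from right. Merged: [1, 4, 4]
Compare 15 vs 9: take 9 from right. Merged: [1, 4, 4, 9]
Compare 15 vs 10: take 10 from right. Merged: [1, 4, 4, 9, 10]
Compare 15 vs 35: take 15 from left. Merged: [1, 4, 4, 9, 10, 15]
Compare 32 vs 35: take 32 from left. Merged: [1, 4, 4, 9, 10, 15, 32]
Compare 35 vs 35: take 35 from left. Merged: [1, 4, 4, 9, 10, 15, 32, 35]
Append remaining from right: [35, 36, 40]. Merged: [1, 4, 4, 9, 10, 15, 32, 35, 35, 36, 40]

Final merged array: [1, 4, 4, 9, 10, 15, 32, 35, 35, 36, 40]
Total comparisons: 8

The merged array is [1, 4, 4, 9, 10, 15, 32, 35, 35, 36, 40], requiring 8 comparisons. The merge step runs in O(n) time where n is the total number of elements.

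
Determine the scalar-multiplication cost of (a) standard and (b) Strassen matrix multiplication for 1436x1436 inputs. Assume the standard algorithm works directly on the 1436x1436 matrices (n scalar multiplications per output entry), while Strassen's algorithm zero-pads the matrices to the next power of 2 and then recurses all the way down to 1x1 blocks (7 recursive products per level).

Matrix multiplication for 1436x1436 matrices:

Strassen's algorithm requires power-of-2 dimensions. Pad 1436x1436 to 2048x2048 (next power of 2).

Standard algorithm: 1436^3 = 2961169856 multiplications
Strassen's algorithm: 7^(log2(2048)) = 7^11 = 1977326743 multiplications
Savings: 2961169856 - 1977326743 = 983843113 multiplications

Standard: 2961169856 multiplications (1436^3). Strassen: 1977326743 multiplications (7^11, after padding to 2048x2048). Strassen reduces 8 recursive multiplications to 7 at each level.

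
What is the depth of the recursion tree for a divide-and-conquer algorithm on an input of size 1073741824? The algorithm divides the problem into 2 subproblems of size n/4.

For divide and conquer with division factor 4:

Problem sizes at each level:
Level 0: 1073741824
Level 1: 268435456
Level 2: 67108864
Level 3: 16777216
Level 4: 4194304
Level 5: 1048576
Level 6: 262144
Level 7: 65536
Level 8: 16384
Level 9: 4096
Level 10: 1024
Level 11: 256
Level 12: 64
Level 13: 16
Level 14: 4
Level 15: 1

The root is level 0 and the size-1 base case is level 15 (the tree spans levels 0 through 15, i.e. 16 levels counting the root), so the depth is the number of divisions: log_4(1073741824) = 15

The recursion tree depth is log_4(1073741824) = 15. At each level, the problem size is divided by 4, so it takes 15 divisions to reduce to a base case of size 1. The algorithm makes 2 recursive calls at each level.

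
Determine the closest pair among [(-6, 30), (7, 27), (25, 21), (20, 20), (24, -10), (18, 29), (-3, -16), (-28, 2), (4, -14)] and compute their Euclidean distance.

Computing all pairwise distances among 9 points:

d((-6, 30), (7, 27)) = 13.3417
d((-6, 30), (25, 21)) = 32.28
d((-6, 30), (20, 20)) = 27.8568
d((-6, 30), (24, -10)) = 50.0
d((-6, 30), (18, 29)) = 24.0208
d((-6, 30), (-3, -16)) = 46.0977
d((-6, 30), (-28, 2)) = 35.609
d((-6, 30), (4, -14)) = 45.1221
d((7, 27), (25, 21)) = 18.9737
d((7, 27), (20, 20)) = 14.7648
d((7, 27), (24, -10)) = 40.7185
d((7, 27), (18, 29)) = 11.1803
d((7, 27), (-3, -16)) = 44.1475
d((7, 27), (-28, 2)) = 43.0116
d((7, 27), (4, -14)) = 41.1096
d((25, 21), (20, 20)) = 5.099 <-- minimum
d((25, 21), (24, -10)) = 31.0161
d((25, 21), (18, 29)) = 10.6301
d((25, 21), (-3, -16)) = 46.4004
d((25, 21), (-28, 2)) = 56.3028
d((25, 21), (4, -14)) = 40.8167
d((20, 20), (24, -10)) = 30.2655
d((20, 20), (18, 29)) = 9.2195
d((20, 20), (-3, -16)) = 42.72
d((20, 20), (-28, 2)) = 51.264
d((20, 20), (4, -14)) = 37.5766
d((24, -10), (18, 29)) = 39.4588
d((24, -10), (-3, -16)) = 27.6586
d((24, -10), (-28, 2)) = 53.3667
d((24, -10), (4, -14)) = 20.3961
d((18, 29), (-3, -16)) = 49.6588
d((18, 29), (-28, 2)) = 53.3385
d((18, 29), (4, -14)) = 45.2217
d((-3, -16), (-28, 2)) = 30.8058
d((-3, -16), (4, -14)) = 7.2801
d((-28, 2), (4, -14)) = 35.7771

Closest pair: (25, 21) and (20, 20) with distance 5.099

The closest pair is (25, 21) and (20, 20) with Euclidean distance 5.099. For 9 points, brute-force pairwise comparison is shown above. For large n, the divide-and-conquer algorithm (sort by x, recurse on halves, check the dividing strip) achieves O(n log n).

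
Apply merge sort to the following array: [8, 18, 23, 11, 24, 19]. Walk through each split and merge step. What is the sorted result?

Merge sort trace:

Split: [8, 18, 23, 11, 24, 19] -> [8, 18, 23] and [11, 24, 19]
  Split: [8, 18, 23] -> [8] and [18, 23]
    Split: [18, 23] -> [18] and [23]
    Merge: [18] + [23] -> [18, 23]
  Merge: [8] + [18, 23] -> [8, 18, 23]
  Split: [11, 24, 19] -> [11] and [24, 19]
    Split: [24, 19] -> [24] and [19]
    Merge: [24] + [19] -> [19, 24]
  Merge: [11] + [19, 24] -> [11, 19, 24]
Merge: [8, 18, 23] + [11, 19, 24] -> [8, 11, 18, 19, 23, 24]

Final sorted array: [8, 11, 18, 19, 23, 24]

The merge sort proceeds by recursively splitting the array and merging sorted halves.
After all merges, the sorted array is [8, 11, 18, 19, 23, 24].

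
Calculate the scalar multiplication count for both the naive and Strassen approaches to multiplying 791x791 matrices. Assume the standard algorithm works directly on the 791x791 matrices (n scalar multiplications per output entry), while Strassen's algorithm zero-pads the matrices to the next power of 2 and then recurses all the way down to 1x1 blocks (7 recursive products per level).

Matrix multiplication for 791x791 matrices:

Strassen's algorithm requires power-of-2 dimensions. Pad 791x791 to 1024x1024 (next power of 2).

Standard algorithm: 791^3 = 494913671 multiplications
Strassen's algorithm: 7^(log2(1024)) = 7^10 = 282475249 multiplications
Savings: 494913671 - 282475249 = 212438422 multiplications

Standard: 494913671 multiplications (791^3). Strassen: 282475249 multiplications (7^10, after padding to 1024x1024). Strassen reduces 8 recursive multiplications to 7 at each level.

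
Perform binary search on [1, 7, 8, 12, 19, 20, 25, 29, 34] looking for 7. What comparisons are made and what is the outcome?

Binary search for 7 in [1, 7, 8, 12, 19, 20, 25, 29, 34]:

lo=0, hi=8, mid=4, arr[mid]=19 -> 19 > 7, search left half
lo=0, hi=3, mid=1, arr[mid]=7 -> Found target at index 1!

Binary search finds 7 at index 1 after 2 comparisons. The search repeatedly halves the search space by comparing with the middle element.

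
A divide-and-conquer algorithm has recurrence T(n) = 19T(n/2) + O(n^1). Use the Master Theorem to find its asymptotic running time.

Master Theorem for T(n) = 19T(n/2) + O(n^1):

a = 19, b = 2, c = 1
log_b(a) = log_2(19) = 4.2479

Case 1: c = 1 < log_2(19) = 4.2479
T(n) = O(n^(log_2 19))

For T(n) = 19T(n/2) + O(n^1): log_2(19) = 4.2479. This is Case 1 of the Master Theorem (c < log_b(a), work dominated by leaves), giving O(n^(log_2 19)).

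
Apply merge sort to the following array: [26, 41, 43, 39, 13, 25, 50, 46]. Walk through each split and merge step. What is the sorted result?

Merge sort trace:

Split: [26, 41, 43, 39, 13, 25, 50, 46] -> [26, 41, 43, 39] and [13, 25, 50, 46]
  Split: [26, 41, 43, 39] -> [26, 41] and [43, 39]
    Split: [26, 41] -> [26] and [41]
    Merge: [26] + [41] -> [26, 41]
    Split: [43, 39] -> [43] and [39]
    Merge: [43] + [39] -> [39, 43]
  Merge: [26, 41] + [39, 43] -> [26, 39, 41, 43]
  Split: [13, 25, 50, 46] -> [13, 25] and [50, 46]
    Split: [13, 25] -> [13] and [25]
    Merge: [13] + [25] -> [13, 25]
    Split: [50, 46] -> [50] and [46]
    Merge: [50] + [46] -> [46, 50]
  Merge: [13, 25] + [46, 50] -> [13, 25, 46, 50]
Merge: [26, 39, 41, 43] + [13, 25, 46, 50] -> [13, 25, 26, 39, 41, 43, 46, 50]

Final sorted array: [13, 25, 26, 39, 41, 43, 46, 50]

The merge sort proceeds by recursively splitting the array and merging sorted halves.
After all merges, the sorted array is [13, 25, 26, 39, 41, 43, 46, 50].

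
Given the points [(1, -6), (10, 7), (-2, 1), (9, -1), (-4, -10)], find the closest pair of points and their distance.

Computing all pairwise distances among 5 points:

d((1, -6), (10, 7)) = 15.8114
d((1, -6), (-2, 1)) = 7.6158
d((1, -6), (9, -1)) = 9.434
d((1, -6), (-4, -10)) = 6.4031 <-- minimum
d((10, 7), (-2, 1)) = 13.4164
d((10, 7), (9, -1)) = 8.0623
d((10, 7), (-4, -10)) = 22.0227
d((-2, 1), (9, -1)) = 11.1803
d((-2, 1), (-4, -10)) = 11.1803
d((9, -1), (-4, -10)) = 15.8114

Closest pair: (1, -6) and (-4, -10) with distance 6.4031

The closest pair is (1, -6) and (-4, -10) with Euclidean distance 6.4031. For 5 points, brute-force pairwise comparison is shown above. For large n, the divide-and-conquer algorithm (sort by x, recurse on halves, check the dividing strip) achieves O(n log n).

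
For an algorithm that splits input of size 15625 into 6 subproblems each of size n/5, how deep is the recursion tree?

For divide and conquer with division factor 5:

Problem sizes at each level:
Level 0: 15625
Level 1: 3125
Level 2: 625
Level 3: 125
Level 4: 25
Level 5: 5
Level 6: 1

The root is level 0 and the size-1 base case is level 6 (the tree spans levels 0 through 6, i.e. 7 levels counting the root), so the depth is the number of divisions: log_5(15625) = 6

The recursion tree depth is log_5(15625) = 6. At each level, the problem size is divided by 5, so it takes 6 divisions to reduce to a base case of size 1. The algorithm makes 6 recursive calls at each level.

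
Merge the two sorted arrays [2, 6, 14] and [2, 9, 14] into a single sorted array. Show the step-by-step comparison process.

Merging process:

Compare 2 vs 2: take 2 from left. Merged: [2]
Compare 6 vs 2: take 2 from right. Merged: [2, 2]
Compare 6 vs 9: take 6 from left. Merged: [2, 2, 6]
Compare 14 vs 9: take 9 from right. Merged: [2, 2, 6, 9]
Compare 14 vs 14: take 14 from left. Merged: [2, 2, 6, 9, 14]
Append remaining from right: [14]. Merged: [2, 2, 6, 9, 14, 14]

Final merged array: [2, 2, 6, 9, 14, 14]
Total comparisons: 5

The merged array is [2, 2, 6, 9, 14, 14], requiring 5 comparisons. The merge step runs in O(n) time where n is the total number of elements.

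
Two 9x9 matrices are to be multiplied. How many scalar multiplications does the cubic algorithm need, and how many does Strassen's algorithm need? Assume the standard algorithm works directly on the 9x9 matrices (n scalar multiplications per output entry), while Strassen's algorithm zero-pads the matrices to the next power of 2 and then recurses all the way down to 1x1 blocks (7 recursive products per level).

Matrix multiplication for 9x9 matrices:

Strassen's algorithm requires power-of-2 dimensions. Pad 9x9 to 16x16 (next power of 2).

Standard algorithm: 9^3 = 729 multiplications
Strassen's algorithm: 7^(log2(16)) = 7^4 = 2401 multiplications
Difference: 729 - 2401 = -1672 (Strassen uses MORE here due to padding overhead — for small or just-over-power-of-2 n, padding can outweigh the per-level savings)

Standard: 729 multiplications (9^3). Strassen: 2401 multiplications (7^4, after padding to 16x16). Strassen reduces 8 recursive multiplications to 7 at each level.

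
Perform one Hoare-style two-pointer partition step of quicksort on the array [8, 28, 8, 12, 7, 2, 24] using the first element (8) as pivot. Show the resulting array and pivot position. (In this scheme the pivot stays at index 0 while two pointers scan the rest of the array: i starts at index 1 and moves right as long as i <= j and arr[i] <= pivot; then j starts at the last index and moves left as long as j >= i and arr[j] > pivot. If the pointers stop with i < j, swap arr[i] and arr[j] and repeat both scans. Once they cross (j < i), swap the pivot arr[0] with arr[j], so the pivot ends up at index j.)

Hoare-style two-pointer partition with pivot = 8:

Initial array: [8, 28, 8, 12, 7, 2, 24]

Pointers start at i = 1, j = 6.
i stops at index 1 (arr[1]=28 > 8), j stops at index 5 (arr[5]=2 <= 8): swap arr[1] and arr[5], array becomes [8, 2, 8, 12, 7, 28, 24]
i stops at index 3 (arr[3]=12 > 8), j stops at index 4 (arr[4]=7 <= 8): swap arr[3] and arr[4], array becomes [8, 2, 8, 7, 12, 28, 24]
i ends at 4, j ends at 3: the pointers have crossed (j < i), so scanning stops.

Swap pivot arr[0] with arr[3] to place pivot at position 3: [7, 2, 8, 8, 12, 28, 24]
Pivot position: 3

After partitioning with pivot 8, the array becomes [7, 2, 8, 8, 12, 28, 24]. The pivot is placed at index 3. All elements to the left of the pivot are <= 8, and all elements to the right are > 8.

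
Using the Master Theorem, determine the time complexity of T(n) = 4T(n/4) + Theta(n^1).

Master Theorem for T(n) = 4T(n/4) + O(n^1):

a = 4, b = 4, c = 1
log_b(a) = log_4(4) = 1.0000

Case 2: c = 1 = log_4(4) = 1.0000
T(n) = O(n^1 log n) = O(n log n)

For T(n) = 4T(n/4) + O(n^1): log_4(4) = 1.0000. This is Case 2 of the Master Theorem (c = log_b(a), equal work at all levels), giving O(n log n).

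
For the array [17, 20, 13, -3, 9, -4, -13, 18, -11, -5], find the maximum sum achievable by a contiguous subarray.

Using Kadane's algorithm on [17, 20, 13, -3, 9, -4, -13, 18, -11, -5]:

Scanning through the array:
Position 1 (value 20): max_ending_here = 37, max_so_far = 37
Position 2 (value 13): max_ending_here = 50, max_so_far = 50
Position 3 (value -3): max_ending_here = 47, max_so_far = 50
Position 4 (value 9): max_ending_here = 56, max_so_far = 56
Position 5 (value -4): max_ending_here = 52, max_so_far = 56
Position 6 (value -13): max_ending_here = 39, max_so_far = 56
Position 7 (value 18): max_ending_here = 57, max_so_far = 57
Position 8 (value -11): max_ending_here = 46, max_so_far = 57
Position 9 (value -5): max_ending_here = 41, max_so_far = 57

Maximum subarray: [17, 20, 13, -3, 9, -4, -13, 18]
Maximum sum: 57

The maximum subarray is [17, 20, 13, -3, 9, -4, -13, 18] with sum 57. This subarray runs from index 0 to index 7.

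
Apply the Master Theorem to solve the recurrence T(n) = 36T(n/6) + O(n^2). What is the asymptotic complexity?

Master Theorem for T(n) = 36T(n/6) + O(n^2):

a = 36, b = 6, c = 2
log_b(a) = log_6(36) = 2.0000

Case 2: c = 2 = log_6(36) = 2.0000
T(n) = O(n^2 log n) = O(n^2 log n)

For T(n) = 36T(n/6) + O(n^2): log_6(36) = 2.0000. This is Case 2 of the Master Theorem (c = log_b(a), equal work at all levels), giving O(n^2 log n).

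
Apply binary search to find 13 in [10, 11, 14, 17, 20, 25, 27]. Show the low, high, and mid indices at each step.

Binary search for 13 in [10, 11, 14, 17, 20, 25, 27]:

lo=0, hi=6, mid=3, arr[mid]=17 -> 17 > 13, search left half
lo=0, hi=2, mid=1, arr[mid]=11 -> 11 < 13, search right half
lo=2, hi=2, mid=2, arr[mid]=14 -> 14 > 13, search left half
lo=2 > hi=1, target 13 not found

Binary search determines that 13 is not in the array after 3 comparisons. The search space was exhausted without finding the target.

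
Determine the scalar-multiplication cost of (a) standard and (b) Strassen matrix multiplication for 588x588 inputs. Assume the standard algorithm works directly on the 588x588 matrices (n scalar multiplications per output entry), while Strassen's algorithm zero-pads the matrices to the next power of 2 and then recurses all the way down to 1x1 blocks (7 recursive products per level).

Matrix multiplication for 588x588 matrices:

Strassen's algorithm requires power-of-2 dimensions. Pad 588x588 to 1024x1024 (next power of 2).

Standard algorithm: 588^3 = 203297472 multiplications
Strassen's algorithm: 7^(log2(1024)) = 7^10 = 282475249 multiplications
Difference: 203297472 - 282475249 = -79177777 (Strassen uses MORE here due to padding overhead — for small or just-over-power-of-2 n, padding can outweigh the per-level savings)

Standard: 203297472 multiplications (588^3). Strassen: 282475249 multiplications (7^10, after padding to 1024x1024). Strassen reduces 8 recursive multiplications to 7 at each level.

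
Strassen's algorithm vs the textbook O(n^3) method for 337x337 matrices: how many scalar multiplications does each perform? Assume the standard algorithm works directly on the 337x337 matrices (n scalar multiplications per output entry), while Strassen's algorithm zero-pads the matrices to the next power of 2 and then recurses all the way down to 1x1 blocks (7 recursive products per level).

Matrix multiplication for 337x337 matrices:

Strassen's algorithm requires power-of-2 dimensions. Pad 337x337 to 512x512 (next power of 2).

Standard algorithm: 337^3 = 38272753 multiplications
Strassen's algorithm: 7^(log2(512)) = 7^9 = 40353607 multiplications
Difference: 38272753 - 40353607 = -2080854 (Strassen uses MORE here due to padding overhead — for small or just-over-power-of-2 n, padding can outweigh the per-level savings)

Standard: 38272753 multiplications (337^3). Strassen: 40353607 multiplications (7^9, after padding to 512x512). Strassen reduces 8 recursive multiplications to 7 at each level.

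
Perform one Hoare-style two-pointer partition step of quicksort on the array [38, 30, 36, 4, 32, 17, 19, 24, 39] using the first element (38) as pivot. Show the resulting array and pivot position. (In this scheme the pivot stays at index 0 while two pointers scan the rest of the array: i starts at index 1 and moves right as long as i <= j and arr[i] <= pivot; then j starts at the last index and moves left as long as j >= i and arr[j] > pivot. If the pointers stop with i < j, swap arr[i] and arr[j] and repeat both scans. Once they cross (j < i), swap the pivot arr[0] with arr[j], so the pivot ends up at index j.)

Hoare-style two-pointer partition with pivot = 38:

Initial array: [38, 30, 36, 4, 32, 17, 19, 24, 39]

Pointers start at i = 1, j = 8.
i ends at 8, j ends at 7: the pointers have crossed (j < i), so scanning stops.

Swap pivot arr[0] with arr[7] to place pivot at position 7: [24, 30, 36, 4, 32, 17, 19, 38, 39]
Pivot position: 7

After partitioning with pivot 38, the array becomes [24, 30, 36, 4, 32, 17, 19, 38, 39]. The pivot is placed at index 7. All elements to the left of the pivot are <= 38, and all elements to the right are > 38.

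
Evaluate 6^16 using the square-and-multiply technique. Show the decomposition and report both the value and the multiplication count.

Computing 6^16 by squaring (build up from 6^1; each line after the first costs one multiplication):

6^1 = 6
6^2 = (6^1)^2 = 6^2 = 36
6^4 = (6^2)^2 = 36^2 = 1296
6^8 = (6^4)^2 = 1296^2 = 1679616
6^16 = (6^8)^2 = 1679616^2 = 2821109907456

Result: 2821109907456
Multiplications needed: 4 (4 lines after 6^1)

6^16 = 2821109907456. Using exponentiation by squaring, this requires 4 multiplications. The key idea: if the exponent is even, square the half-power; if odd, multiply by the base once.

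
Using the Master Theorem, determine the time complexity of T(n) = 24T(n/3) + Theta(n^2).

Master Theorem for T(n) = 24T(n/3) + O(n^2):

a = 24, b = 3, c = 2
log_b(a) = log_3(24) = 2.8928

Case 1: c = 2 < log_3(24) = 2.8928
T(n) = O(n^(log_3 24))

For T(n) = 24T(n/3) + O(n^2): log_3(24) = 2.8928. This is Case 1 of the Master Theorem (c < log_b(a), work dominated by leaves), giving O(n^(log_3 24)).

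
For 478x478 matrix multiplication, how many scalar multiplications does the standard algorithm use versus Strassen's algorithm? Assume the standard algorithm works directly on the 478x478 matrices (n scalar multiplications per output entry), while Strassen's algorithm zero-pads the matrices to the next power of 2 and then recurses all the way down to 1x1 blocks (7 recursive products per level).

Matrix multiplication for 478x478 matrices:

Strassen's algorithm requires power-of-2 dimensions. Pad 478x478 to 512x512 (next power of 2).

Standard algorithm: 478^3 = 109215352 multiplications
Strassen's algorithm: 7^(log2(512)) = 7^9 = 40353607 multiplications
Savings: 109215352 - 40353607 = 68861745 multiplications

Standard: 109215352 multiplications (478^3). Strassen: 40353607 multiplications (7^9, after padding to 512x512). Strassen reduces 8 recursive multiplications to 7 at each level.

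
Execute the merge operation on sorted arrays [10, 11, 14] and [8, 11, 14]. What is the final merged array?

Merging process:

Compare 10 vs 8: take 8 from right. Merged: [8]
Compare 10 vs 11: take 10 from left. Merged: [8, 10]
Compare 11 vs 11: take 11 from left. Merged: [8, 10, 11]
Compare 14 vs 11: take 11 from right. Merged: [8, 10, 11, 11]
Compare 14 vs 14: take 14 from left. Merged: [8, 10, 11, 11, 14]
Append remaining from right: [14]. Merged: [8, 10, 11, 11, 14, 14]

Final merged array: [8, 10, 11, 11, 14, 14]
Total comparisons: 5

The merged array is [8, 10, 11, 11, 14, 14], requiring 5 comparisons. The merge step runs in O(n) time where n is the total number of elements.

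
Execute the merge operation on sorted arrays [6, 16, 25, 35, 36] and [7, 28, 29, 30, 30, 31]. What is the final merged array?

Merging process:

Compare 6 vs 7: take 6 from left. Merged: [6]
Compare 16 vs 7: take 7 from right. Merged: [6, 7]
Compare 16 vs 28: take 16 from left. Merged: [6, 7, 16]
Compare 25 vs 28: take 25 from left. Merged: [6, 7, 16, 25]
Compare 35 vs 28: take 28 from right. Merged: [6, 7, 16, 25, 28]
Compare 35 vs 29: take 29 from right. Merged: [6, 7, 16, 25, 28, 29]
Compare 35 vs 30: take 30 from right. Merged: [6, 7, 16, 25, 28, 29, 30]
Compare 35 vs 30: take 30 from right. Merged: [6, 7, 16, 25, 28, 29, 30, 30]
Compare 35 vs 31: take 31 from right. Merged: [6, 7, 16, 25, 28, 29, 30, 30, 31]
Append remaining from left: [35, 36]. Merged: [6, 7, 16, 25, 28, 29, 30, 30, 31, 35, 36]

Final merged array: [6, 7, 16, 25, 28, 29, 30, 30, 31, 35, 36]
Total comparisons: 9

The merged array is [6, 7, 16, 25, 28, 29, 30, 30, 31, 35, 36], requiring 9 comparisons. The merge step runs in O(n) time where n is the total number of elements.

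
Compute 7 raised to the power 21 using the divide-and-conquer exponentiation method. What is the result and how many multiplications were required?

Computing 7^21 by squaring (build up from 7^1; each line after the first costs one multiplication):

7^1 = 7
7^2 = (7^1)^2 = 7^2 = 49
7^4 = (7^2)^2 = 49^2 = 2401
7^5 = 7 * 7^4 = 7 * 2401 = 16807
7^10 = (7^5)^2 = 16807^2 = 282475249
7^20 = (7^10)^2 = 282475249^2 = 79792266297612001
7^21 = 7 * 7^20 = 7 * 79792266297612001 = 558545864083284007

Result: 558545864083284007
Multiplications needed: 6 (6 lines after 7^1)

7^21 = 558545864083284007. Using exponentiation by squaring, this requires 6 multiplications. The key idea: if the exponent is even, square the half-power; if odd, multiply by the base once.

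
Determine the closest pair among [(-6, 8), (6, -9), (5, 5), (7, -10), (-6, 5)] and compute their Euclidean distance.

Computing all pairwise distances among 5 points:

d((-6, 8), (6, -9)) = 20.8087
d((-6, 8), (5, 5)) = 11.4018
d((-6, 8), (7, -10)) = 22.2036
d((-6, 8), (-6, 5)) = 3.0
d((6, -9), (5, 5)) = 14.0357
d((6, -9), (7, -10)) = 1.4142 <-- minimum
d((6, -9), (-6, 5)) = 18.4391
d((5, 5), (7, -10)) = 15.1327
d((5, 5), (-6, 5)) = 11.0
d((7, -10), (-6, 5)) = 19.8494

Closest pair: (6, -9) and (7, -10) with distance 1.4142

The closest pair is (6, -9) and (7, -10) with Euclidean distance 1.4142. For 5 points, brute-force pairwise comparison is shown above. For large n, the divide-and-conquer algorithm (sort by x, recurse on halves, check the dividing strip) achieves O(n log n).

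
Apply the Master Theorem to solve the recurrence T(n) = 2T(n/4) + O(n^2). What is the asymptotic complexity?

Master Theorem for T(n) = 2T(n/4) + O(n^2):

a = 2, b = 4, c = 2
log_b(a) = log_4(2) = 0.5000

Case 3: c = 2 > log_4(2) = 0.5000
T(n) = O(n^2) = O(n^2)

For T(n) = 2T(n/4) + O(n^2): log_4(2) = 0.5000. This is Case 3 of the Master Theorem (c > log_b(a), work dominated by root), giving O(n^2).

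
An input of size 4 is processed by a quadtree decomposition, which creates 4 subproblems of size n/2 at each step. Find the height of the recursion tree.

For divide and conquer with division factor 2:

Problem sizes at each level:
Level 0: 4
Level 1: 2
Level 2: 1

The root is level 0 and the size-1 base case is level 2 (the tree spans levels 0 through 2, i.e. 3 levels counting the root), so the depth is the number of divisions: log_2(4) = 2

The recursion tree depth is log_2(4) = 2. At each level, the problem size is divided by 2, so it takes 2 divisions to reduce to a base case of size 1. The algorithm makes 4 recursive calls at each level.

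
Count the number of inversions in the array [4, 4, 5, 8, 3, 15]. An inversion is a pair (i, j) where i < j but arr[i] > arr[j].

Finding inversions in [4, 4, 5, 8, 3, 15]:

(0, 4): arr[0]=4 > arr[4]=3
(1, 4): arr[1]=4 > arr[4]=3
(2, 4): arr[2]=5 > arr[4]=3
(3, 4): arr[3]=8 > arr[4]=3

Total inversions: 4

The array has 4 inversion(s): (0,4), (1,4), (2,4), (3,4). Each pair (i,j) satisfies i < j and arr[i] > arr[j].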